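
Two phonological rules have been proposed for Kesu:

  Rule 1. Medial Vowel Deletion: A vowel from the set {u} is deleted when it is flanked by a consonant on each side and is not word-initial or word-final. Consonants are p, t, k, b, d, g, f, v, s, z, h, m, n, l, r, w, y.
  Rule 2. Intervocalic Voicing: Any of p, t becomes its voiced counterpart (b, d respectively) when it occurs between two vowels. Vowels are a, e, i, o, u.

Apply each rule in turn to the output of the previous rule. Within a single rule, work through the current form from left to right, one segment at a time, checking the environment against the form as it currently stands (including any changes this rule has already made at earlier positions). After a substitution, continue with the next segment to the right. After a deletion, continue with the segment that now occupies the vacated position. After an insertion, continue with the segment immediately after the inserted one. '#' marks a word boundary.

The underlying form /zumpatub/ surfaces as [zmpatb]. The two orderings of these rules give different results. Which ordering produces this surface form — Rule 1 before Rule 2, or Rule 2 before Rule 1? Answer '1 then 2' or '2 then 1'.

Order 1 then 2:
  1 Medial Vowel Deletion: [zumpatub] → [zmpatb]
  2 Intervocalic Voicing: no change — [zmpatb]
  result: [zmpatb]
Order 2 then 1:
  2 Intervocalic Voicing: [zumpatub] → [zumpadub]
  1 Medial Vowel Deletion: [zumpadub] → [zmpadb]
  result: [zmpadb]

1 then 2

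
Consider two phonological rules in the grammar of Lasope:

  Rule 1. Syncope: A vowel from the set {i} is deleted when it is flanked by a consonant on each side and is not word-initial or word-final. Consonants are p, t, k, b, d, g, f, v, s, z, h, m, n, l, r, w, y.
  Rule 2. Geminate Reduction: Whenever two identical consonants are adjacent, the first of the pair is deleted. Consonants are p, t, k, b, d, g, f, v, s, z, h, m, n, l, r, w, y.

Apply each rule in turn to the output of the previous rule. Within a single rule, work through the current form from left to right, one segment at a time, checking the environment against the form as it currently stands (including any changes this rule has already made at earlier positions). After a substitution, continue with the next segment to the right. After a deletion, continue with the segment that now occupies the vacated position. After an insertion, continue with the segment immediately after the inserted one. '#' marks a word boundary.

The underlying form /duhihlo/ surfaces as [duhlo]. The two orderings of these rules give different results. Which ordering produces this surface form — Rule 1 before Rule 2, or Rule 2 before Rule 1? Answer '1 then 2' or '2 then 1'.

Order 1 then 2:
  1 Syncope: [duhihlo] → [duhhlo]
  2 Geminate Reduction: [duhhlo] → [duhlo]
  result: [duhlo]
Order 2 then 1:
  2 Geminate Reduction: no change — [duhihlo]
  1 Syncope: [duhihlo] → [duhhlo]
  result: [duhhlo]

1 then 2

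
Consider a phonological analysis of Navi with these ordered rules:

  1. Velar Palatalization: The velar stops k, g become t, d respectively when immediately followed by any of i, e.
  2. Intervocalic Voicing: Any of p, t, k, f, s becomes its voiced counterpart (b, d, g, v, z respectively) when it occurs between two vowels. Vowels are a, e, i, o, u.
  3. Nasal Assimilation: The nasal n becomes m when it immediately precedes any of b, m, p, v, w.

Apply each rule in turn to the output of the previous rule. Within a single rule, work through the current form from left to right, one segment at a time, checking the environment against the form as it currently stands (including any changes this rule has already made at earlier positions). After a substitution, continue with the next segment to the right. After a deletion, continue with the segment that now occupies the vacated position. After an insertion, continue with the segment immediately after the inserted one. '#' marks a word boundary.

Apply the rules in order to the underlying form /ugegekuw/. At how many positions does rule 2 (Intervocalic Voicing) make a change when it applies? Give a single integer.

1 Velar Palatalization: [ugegekuw] → [udedekuw]
2 Intervocalic Voicing: [udedekuw] → [udedeguw]
3 Nasal Assimilation: no change — [udedeguw]
Rule 2 changed 1 position(s).

1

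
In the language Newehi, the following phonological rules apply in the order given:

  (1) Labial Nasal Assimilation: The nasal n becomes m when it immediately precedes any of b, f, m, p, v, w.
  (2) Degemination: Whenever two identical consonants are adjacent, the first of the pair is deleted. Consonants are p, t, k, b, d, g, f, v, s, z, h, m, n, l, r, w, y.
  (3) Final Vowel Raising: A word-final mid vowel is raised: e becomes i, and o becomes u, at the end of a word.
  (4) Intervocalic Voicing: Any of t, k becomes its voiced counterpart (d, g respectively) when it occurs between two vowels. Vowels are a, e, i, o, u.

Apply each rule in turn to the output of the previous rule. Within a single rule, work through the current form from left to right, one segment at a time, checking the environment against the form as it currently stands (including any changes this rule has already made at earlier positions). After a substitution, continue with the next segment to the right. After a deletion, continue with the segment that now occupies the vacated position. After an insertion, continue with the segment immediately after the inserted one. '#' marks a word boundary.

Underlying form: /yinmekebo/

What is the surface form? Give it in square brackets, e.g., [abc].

[yimegebu]

(1) Labial Nasal Assimilation: [yinmekebo] → [yimmekebo]
(2) Degemination: [yimmekebo] → [yimekebo]
(3) Final Vowel Raising: [yimekebo] → [yimekebu]
(4) Intervocalic Voicing: [yimekebu] → [yimegebu]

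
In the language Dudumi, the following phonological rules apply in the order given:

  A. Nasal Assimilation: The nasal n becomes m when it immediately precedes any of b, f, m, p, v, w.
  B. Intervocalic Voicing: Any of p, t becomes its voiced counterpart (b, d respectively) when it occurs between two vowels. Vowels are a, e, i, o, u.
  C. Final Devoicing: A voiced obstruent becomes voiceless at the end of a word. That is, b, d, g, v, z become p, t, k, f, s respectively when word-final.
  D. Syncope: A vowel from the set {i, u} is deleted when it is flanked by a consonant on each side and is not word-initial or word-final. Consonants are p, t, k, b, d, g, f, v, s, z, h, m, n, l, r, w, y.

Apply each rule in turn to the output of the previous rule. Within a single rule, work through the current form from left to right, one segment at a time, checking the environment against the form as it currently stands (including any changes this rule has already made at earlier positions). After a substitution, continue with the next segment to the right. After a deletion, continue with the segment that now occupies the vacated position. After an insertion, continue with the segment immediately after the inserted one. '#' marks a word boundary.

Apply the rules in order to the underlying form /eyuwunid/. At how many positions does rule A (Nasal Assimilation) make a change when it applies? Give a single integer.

0

A Nasal Assimilation: no change — [eyuwunid]
B Intervocalic Voicing: no change — [eyuwunid]
C Final Devoicing: [eyuwunid] → [eyuwunit]
D Syncope: [eyuwunit] → [eywnt]
Rule A changed 0 position(s).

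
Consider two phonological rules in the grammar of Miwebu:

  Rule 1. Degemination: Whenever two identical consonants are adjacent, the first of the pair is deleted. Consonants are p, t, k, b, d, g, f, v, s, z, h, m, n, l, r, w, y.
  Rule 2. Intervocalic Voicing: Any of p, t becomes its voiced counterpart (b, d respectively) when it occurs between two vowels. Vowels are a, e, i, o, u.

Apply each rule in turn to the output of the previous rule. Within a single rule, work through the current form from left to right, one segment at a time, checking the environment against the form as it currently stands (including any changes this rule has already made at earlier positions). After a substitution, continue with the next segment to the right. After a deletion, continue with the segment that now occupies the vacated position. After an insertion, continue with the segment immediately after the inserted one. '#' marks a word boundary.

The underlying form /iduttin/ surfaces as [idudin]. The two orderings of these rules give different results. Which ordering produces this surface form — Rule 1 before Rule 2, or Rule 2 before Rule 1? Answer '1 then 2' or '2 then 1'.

1 then 2

Order 1 then 2:
  1 Degemination: [iduttin] → [idutin]
  2 Intervocalic Voicing: [idutin] → [idudin]
  result: [idudin]
Order 2 then 1:
  2 Intervocalic Voicing: no change — [iduttin]
  1 Degemination: [iduttin] → [idutin]
  result: [idutin]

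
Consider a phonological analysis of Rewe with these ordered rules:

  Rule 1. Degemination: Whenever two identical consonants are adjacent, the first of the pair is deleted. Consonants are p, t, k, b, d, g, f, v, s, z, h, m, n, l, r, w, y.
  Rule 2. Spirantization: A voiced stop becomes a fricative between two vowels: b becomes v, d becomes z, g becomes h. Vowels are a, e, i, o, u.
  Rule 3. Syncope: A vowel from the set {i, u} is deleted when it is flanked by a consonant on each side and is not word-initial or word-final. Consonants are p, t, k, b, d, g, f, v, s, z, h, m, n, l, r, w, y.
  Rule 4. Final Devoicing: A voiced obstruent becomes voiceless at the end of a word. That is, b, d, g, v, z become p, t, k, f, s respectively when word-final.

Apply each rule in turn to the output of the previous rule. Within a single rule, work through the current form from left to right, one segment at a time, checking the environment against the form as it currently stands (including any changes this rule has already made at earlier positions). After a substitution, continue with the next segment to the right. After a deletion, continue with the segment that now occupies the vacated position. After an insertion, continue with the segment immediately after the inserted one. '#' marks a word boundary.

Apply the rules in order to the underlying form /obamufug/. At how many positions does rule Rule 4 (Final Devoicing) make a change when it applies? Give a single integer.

1

Rule 1 Degemination: no change — [obamufug]
Rule 2 Spirantization: [obamufug] → [ovamufug]
Rule 3 Syncope: [ovamufug] → [ovamfg]
Rule 4 Final Devoicing: [ovamfg] → [ovamfk]
Rule Rule 4 changed 1 position(s).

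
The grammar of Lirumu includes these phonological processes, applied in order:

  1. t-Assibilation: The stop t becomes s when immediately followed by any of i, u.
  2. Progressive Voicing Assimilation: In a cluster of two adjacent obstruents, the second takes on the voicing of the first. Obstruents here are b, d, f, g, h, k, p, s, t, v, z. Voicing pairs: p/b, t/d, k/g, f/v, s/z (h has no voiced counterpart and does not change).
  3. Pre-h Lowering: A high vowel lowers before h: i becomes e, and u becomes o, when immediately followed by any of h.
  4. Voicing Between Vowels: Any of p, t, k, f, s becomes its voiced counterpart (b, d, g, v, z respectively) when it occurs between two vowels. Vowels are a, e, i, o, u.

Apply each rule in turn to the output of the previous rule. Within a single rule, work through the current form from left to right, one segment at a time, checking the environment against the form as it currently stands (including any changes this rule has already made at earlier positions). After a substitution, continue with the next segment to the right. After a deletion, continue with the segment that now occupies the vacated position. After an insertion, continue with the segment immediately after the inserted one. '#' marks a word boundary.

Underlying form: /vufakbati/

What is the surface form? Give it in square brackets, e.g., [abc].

[vuvakpazi]

1 t-Assibilation: [vufakbati] → [vufakbasi]
2 Progressive Voicing Assimilation: [vufakbasi] → [vufakpasi]
3 Pre-h Lowering: no change — [vufakpasi]
4 Voicing Between Vowels: [vufakpasi] → [vuvakpazi]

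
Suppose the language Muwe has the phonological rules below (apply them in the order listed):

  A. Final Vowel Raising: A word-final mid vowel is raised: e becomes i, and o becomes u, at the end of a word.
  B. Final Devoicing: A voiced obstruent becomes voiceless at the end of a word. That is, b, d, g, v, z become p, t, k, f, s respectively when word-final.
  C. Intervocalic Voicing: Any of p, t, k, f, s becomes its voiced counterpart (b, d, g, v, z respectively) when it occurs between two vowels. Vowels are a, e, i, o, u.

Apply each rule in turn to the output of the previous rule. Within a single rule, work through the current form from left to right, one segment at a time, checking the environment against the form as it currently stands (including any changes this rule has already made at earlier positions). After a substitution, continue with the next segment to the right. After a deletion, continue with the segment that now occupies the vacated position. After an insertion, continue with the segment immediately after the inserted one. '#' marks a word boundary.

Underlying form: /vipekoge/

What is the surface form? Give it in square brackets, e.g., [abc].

[vibegogi]

A Final Vowel Raising: [vipekoge] → [vipekogi]
B Final Devoicing: no change — [vipekogi]
C Intervocalic Voicing: [vipekogi] → [vibegogi]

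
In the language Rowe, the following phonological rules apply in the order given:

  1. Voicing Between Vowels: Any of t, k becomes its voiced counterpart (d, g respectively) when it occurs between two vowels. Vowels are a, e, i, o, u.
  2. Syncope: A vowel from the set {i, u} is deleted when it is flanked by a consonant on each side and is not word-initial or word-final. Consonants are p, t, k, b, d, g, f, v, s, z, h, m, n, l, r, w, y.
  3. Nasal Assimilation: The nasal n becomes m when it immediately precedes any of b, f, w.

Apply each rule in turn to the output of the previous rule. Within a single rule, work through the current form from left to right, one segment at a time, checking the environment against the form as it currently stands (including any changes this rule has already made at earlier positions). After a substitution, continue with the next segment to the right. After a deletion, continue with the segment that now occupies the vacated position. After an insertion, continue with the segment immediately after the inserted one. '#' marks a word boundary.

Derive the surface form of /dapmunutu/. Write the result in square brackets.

1 Voicing Between Vowels: [dapmunutu] → [dapmunudu]
2 Syncope: [dapmunudu] → [dapmndu]
3 Nasal Assimilation: no change — [dapmndu]

[dapmndu]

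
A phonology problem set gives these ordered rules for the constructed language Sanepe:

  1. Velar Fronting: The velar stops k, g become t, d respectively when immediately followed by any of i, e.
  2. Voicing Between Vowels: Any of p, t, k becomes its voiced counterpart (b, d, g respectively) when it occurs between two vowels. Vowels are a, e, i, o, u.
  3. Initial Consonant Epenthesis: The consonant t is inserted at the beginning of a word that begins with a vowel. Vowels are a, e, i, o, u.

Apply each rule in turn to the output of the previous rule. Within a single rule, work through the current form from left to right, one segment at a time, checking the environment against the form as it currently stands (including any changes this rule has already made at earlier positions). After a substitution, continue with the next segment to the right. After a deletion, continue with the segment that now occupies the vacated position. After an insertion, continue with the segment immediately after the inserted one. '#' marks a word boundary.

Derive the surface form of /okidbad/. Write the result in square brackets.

[todidbad]

1 Velar Fronting: [okidbad] → [otidbad]
2 Voicing Between Vowels: [otidbad] → [odidbad]
3 Initial Consonant Epenthesis: [odidbad] → [todidbad]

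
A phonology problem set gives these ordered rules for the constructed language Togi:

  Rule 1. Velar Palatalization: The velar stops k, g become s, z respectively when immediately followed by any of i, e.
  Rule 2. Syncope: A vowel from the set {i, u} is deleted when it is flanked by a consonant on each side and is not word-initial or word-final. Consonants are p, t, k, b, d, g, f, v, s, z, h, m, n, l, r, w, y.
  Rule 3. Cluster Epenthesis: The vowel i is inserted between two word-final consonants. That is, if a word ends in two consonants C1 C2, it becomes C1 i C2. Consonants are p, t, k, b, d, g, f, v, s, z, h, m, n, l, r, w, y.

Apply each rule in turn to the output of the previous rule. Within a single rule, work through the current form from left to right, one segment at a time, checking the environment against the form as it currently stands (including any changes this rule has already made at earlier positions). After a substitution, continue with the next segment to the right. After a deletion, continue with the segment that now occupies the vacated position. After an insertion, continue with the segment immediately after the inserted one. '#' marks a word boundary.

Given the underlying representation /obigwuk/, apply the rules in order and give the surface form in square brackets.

Rule 1 Velar Palatalization: no change — [obigwuk]
Rule 2 Syncope: [obigwuk] → [obgwk]
Rule 3 Cluster Epenthesis: [obgwk] → [obgwik]

[obgwik]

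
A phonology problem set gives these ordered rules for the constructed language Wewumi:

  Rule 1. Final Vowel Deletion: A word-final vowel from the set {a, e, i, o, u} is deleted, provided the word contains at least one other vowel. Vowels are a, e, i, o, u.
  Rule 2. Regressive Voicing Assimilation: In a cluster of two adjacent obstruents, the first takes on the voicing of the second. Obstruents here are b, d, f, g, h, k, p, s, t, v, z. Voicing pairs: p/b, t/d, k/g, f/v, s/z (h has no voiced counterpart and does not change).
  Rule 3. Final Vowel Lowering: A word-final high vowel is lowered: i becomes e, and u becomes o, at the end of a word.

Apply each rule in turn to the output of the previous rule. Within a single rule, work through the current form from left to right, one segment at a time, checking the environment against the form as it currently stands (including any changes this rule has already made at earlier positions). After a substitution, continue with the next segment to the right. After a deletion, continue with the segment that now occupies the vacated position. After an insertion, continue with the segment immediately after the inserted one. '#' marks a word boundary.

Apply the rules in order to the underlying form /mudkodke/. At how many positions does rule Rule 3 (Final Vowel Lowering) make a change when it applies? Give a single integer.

0

Rule 1 Final Vowel Deletion: [mudkodke] → [mudkodk]
Rule 2 Regressive Voicing Assimilation: [mudkodk] → [mutkotk]
Rule 3 Final Vowel Lowering: no change — [mutkotk]
Rule Rule 3 changed 0 position(s).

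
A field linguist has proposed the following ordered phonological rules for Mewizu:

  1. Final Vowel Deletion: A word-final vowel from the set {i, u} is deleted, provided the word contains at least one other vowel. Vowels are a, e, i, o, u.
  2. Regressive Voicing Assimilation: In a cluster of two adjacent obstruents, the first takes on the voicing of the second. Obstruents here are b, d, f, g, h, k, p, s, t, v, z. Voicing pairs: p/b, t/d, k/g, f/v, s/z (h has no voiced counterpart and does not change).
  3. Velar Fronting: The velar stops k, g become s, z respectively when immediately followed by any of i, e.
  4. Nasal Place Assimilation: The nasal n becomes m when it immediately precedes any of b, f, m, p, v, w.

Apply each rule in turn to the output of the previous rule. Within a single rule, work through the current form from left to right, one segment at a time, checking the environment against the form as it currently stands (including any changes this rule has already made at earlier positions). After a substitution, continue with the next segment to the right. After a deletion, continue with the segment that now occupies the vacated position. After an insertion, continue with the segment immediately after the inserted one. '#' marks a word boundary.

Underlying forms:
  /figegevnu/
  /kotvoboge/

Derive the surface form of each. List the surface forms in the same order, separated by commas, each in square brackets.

/figegevnu/:
  1 Final Vowel Deletion: [figegevnu] → [figegevn]
  2 Regressive Voicing Assimilation: no change — [figegevn]
  3 Velar Fronting: [figegevn] → [fizezevn]
  4 Nasal Place Assimilation: no change — [fizezevn]
/kotvoboge/:
  1 Final Vowel Deletion: no change — [kotvoboge]
  2 Regressive Voicing Assimilation: [kotvoboge] → [kodvoboge]
  3 Velar Fronting: [kodvoboge] → [kodvoboze]
  4 Nasal Place Assimilation: no change — [kodvoboze]

[fizezevn], [kodvoboze]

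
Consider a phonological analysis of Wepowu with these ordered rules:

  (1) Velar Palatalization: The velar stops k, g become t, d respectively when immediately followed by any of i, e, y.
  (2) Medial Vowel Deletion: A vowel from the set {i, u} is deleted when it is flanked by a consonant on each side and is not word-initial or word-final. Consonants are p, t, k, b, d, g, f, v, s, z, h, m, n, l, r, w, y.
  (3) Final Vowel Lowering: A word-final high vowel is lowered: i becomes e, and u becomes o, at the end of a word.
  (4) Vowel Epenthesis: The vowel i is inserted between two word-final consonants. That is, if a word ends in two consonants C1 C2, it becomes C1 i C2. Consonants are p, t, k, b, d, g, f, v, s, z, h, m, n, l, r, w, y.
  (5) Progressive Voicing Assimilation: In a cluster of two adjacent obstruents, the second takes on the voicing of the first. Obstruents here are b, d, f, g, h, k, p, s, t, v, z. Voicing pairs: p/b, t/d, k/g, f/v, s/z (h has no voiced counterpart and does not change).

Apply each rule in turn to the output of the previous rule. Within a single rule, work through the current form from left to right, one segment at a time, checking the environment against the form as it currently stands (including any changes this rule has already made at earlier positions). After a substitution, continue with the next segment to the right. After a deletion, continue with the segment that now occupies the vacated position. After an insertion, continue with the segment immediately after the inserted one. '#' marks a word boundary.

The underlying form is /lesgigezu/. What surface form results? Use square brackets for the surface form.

(1) Velar Palatalization: [lesgigezu] → [lesdidezu]
(2) Medial Vowel Deletion: [lesdidezu] → [lesddezu]
(3) Final Vowel Lowering: [lesddezu] → [lesddezo]
(4) Vowel Epenthesis: no change — [lesddezo]
(5) Progressive Voicing Assimilation: [lesddezo] → [lesttezo]

[lesttezo]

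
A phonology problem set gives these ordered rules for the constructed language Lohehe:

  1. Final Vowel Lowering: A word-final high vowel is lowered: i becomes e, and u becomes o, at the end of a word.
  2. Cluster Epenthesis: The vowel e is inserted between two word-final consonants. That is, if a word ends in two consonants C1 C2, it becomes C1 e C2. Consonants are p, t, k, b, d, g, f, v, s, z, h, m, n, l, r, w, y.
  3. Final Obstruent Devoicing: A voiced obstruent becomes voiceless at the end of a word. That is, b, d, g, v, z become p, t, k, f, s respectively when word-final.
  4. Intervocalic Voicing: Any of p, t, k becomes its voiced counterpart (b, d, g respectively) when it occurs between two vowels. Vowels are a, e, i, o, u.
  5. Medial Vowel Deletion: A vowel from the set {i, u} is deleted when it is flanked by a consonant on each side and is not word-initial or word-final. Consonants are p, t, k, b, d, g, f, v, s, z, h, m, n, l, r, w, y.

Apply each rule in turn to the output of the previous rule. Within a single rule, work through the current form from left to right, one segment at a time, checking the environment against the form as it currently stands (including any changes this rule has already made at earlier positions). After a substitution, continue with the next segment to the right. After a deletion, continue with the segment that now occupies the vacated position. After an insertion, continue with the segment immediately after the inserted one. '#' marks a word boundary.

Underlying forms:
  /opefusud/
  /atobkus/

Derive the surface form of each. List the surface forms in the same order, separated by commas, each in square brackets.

/opefusud/:
  1 Final Vowel Lowering: no change — [opefusud]
  2 Cluster Epenthesis: no change — [opefusud]
  3 Final Obstruent Devoicing: [opefusud] → [opefusut]
  4 Intervocalic Voicing: [opefusut] → [obefusut]
  5 Medial Vowel Deletion: [obefusut] → [obefst]
/atobkus/:
  1 Final Vowel Lowering: no change — [atobkus]
  2 Cluster Epenthesis: no change — [atobkus]
  3 Final Obstruent Devoicing: no change — [atobkus]
  4 Intervocalic Voicing: [atobkus] → [adobkus]
  5 Medial Vowel Deletion: [adobkus] → [adobks]

[obefst], [adobks]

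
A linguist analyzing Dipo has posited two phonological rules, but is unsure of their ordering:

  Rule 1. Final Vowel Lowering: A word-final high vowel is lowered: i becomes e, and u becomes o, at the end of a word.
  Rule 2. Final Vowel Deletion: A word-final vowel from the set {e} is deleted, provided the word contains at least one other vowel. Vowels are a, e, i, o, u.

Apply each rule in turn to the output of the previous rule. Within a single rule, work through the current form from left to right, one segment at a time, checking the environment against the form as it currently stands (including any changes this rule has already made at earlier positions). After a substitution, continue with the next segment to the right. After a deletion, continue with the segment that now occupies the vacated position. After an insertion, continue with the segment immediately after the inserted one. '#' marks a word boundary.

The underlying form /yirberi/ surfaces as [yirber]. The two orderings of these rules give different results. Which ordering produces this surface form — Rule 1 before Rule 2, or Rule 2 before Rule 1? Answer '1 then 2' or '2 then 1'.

Order 1 then 2:
  1 Final Vowel Lowering: [yirberi] → [yirbere]
  2 Final Vowel Deletion: [yirbere] → [yirber]
  result: [yirber]
Order 2 then 1:
  2 Final Vowel Deletion: no change — [yirberi]
  1 Final Vowel Lowering: [yirberi] → [yirbere]
  result: [yirbere]

1 then 2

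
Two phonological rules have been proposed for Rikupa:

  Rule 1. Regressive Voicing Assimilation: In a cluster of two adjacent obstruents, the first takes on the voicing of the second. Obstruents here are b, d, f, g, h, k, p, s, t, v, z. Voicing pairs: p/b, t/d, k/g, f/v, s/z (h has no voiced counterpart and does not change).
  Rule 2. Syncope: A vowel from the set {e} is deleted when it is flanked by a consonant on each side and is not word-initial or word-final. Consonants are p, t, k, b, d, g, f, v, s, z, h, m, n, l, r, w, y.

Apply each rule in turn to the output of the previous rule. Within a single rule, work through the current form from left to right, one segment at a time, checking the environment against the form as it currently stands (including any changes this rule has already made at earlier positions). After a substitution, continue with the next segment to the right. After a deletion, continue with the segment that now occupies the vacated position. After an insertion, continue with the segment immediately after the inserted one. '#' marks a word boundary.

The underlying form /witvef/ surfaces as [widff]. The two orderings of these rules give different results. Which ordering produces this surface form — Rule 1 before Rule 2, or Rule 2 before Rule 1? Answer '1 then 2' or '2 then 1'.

Order 1 then 2:
  1 Regressive Voicing Assimilation: [witvef] → [widvef]
  2 Syncope: [widvef] → [widvf]
  result: [widvf]
Order 2 then 1:
  2 Syncope: [witvef] → [witvf]
  1 Regressive Voicing Assimilation: [witvf] → [widff]
  result: [widff]

2 then 1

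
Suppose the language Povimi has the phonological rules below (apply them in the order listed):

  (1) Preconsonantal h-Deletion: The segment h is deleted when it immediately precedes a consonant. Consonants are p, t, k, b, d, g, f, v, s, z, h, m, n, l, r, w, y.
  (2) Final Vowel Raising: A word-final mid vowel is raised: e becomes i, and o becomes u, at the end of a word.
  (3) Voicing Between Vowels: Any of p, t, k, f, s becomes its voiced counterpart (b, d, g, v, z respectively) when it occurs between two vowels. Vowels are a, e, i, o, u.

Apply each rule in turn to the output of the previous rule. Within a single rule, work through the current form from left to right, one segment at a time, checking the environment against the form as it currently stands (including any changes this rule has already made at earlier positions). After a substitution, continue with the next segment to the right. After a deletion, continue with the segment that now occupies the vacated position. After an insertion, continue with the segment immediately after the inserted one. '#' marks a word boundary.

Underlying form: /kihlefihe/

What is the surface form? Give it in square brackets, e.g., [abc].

[kilevihi]

(1) Preconsonantal h-Deletion: [kihlefihe] → [kilefihe]
(2) Final Vowel Raising: [kilefihe] → [kilefihi]
(3) Voicing Between Vowels: [kilefihi] → [kilevihi]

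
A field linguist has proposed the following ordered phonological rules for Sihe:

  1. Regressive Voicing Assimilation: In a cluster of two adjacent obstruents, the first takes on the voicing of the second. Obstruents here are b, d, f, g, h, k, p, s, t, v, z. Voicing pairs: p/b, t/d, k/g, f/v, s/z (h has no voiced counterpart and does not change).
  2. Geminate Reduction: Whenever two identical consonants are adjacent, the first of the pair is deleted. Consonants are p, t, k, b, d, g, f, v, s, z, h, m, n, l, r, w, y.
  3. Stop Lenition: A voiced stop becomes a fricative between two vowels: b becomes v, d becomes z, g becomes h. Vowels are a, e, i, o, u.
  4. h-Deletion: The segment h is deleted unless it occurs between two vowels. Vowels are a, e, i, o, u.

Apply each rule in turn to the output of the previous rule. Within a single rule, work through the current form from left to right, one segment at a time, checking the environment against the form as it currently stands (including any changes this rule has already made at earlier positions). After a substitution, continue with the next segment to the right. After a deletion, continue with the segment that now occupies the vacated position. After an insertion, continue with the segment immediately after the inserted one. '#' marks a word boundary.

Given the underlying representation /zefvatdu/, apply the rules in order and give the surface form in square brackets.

[zevazu]

1 Regressive Voicing Assimilation: [zefvatdu] → [zevvaddu]
2 Geminate Reduction: [zevvaddu] → [zevadu]
3 Stop Lenition: [zevadu] → [zevazu]
4 h-Deletion: no change — [zevazu]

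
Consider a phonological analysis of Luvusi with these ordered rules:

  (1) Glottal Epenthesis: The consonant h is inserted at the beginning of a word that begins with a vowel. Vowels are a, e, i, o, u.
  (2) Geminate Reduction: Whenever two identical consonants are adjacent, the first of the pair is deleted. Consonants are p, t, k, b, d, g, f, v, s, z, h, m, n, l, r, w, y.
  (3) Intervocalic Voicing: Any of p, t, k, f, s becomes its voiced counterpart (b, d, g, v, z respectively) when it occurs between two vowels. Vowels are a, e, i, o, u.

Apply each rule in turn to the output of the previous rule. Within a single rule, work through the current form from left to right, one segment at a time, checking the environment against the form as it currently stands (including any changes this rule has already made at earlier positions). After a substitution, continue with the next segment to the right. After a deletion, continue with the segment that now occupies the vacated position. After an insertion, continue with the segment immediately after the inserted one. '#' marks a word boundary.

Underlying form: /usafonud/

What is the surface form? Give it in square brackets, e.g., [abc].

(1) Glottal Epenthesis: [usafonud] → [husafonud]
(2) Geminate Reduction: no change — [husafonud]
(3) Intervocalic Voicing: [husafonud] → [huzavonud]

[huzavonud]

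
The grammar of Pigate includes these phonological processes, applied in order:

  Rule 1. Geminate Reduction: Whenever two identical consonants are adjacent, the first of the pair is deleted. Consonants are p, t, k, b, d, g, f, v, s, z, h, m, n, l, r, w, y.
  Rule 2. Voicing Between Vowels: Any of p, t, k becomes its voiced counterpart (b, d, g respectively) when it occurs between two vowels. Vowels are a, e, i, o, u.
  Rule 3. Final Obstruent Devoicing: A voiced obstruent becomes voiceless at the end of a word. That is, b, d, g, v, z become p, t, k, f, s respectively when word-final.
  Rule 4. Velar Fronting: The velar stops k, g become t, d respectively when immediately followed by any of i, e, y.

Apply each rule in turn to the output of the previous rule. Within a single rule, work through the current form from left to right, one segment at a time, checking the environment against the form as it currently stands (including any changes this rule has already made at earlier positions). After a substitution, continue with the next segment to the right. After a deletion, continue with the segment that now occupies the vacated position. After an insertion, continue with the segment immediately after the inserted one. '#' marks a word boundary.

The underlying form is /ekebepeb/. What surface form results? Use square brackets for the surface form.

Rule 1 Geminate Reduction: no change — [ekebepeb]
Rule 2 Voicing Between Vowels: [ekebepeb] → [egebebeb]
Rule 3 Final Obstruent Devoicing: [egebebeb] → [egebebep]
Rule 4 Velar Fronting: [egebebep] → [edebebep]

[edebebep]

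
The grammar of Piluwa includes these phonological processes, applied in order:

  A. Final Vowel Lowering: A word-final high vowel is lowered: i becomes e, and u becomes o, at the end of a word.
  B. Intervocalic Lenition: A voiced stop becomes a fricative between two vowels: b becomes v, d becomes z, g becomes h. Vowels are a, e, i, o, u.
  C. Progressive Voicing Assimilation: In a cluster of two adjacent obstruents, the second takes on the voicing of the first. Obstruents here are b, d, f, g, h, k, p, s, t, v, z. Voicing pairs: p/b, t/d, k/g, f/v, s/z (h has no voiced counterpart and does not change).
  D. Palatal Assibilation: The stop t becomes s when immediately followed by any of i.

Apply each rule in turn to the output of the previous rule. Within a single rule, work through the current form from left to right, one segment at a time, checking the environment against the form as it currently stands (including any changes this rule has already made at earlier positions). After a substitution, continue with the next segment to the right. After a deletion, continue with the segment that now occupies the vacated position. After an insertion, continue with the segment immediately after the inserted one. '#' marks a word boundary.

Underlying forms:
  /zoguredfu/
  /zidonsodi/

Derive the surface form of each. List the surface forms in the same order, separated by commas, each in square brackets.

[zohuredvo], [zizonsoze]

/zoguredfu/:
  A Final Vowel Lowering: [zoguredfu] → [zoguredfo]
  B Intervocalic Lenition: [zoguredfo] → [zohuredfo]
  C Progressive Voicing Assimilation: [zohuredfo] → [zohuredvo]
  D Palatal Assibilation: no change — [zohuredvo]
/zidonsodi/:
  A Final Vowel Lowering: [zidonsodi] → [zidonsode]
  B Intervocalic Lenition: [zidonsode] → [zizonsoze]
  C Progressive Voicing Assimilation: no change — [zizonsoze]
  D Palatal Assibilation: no change — [zizonsoze]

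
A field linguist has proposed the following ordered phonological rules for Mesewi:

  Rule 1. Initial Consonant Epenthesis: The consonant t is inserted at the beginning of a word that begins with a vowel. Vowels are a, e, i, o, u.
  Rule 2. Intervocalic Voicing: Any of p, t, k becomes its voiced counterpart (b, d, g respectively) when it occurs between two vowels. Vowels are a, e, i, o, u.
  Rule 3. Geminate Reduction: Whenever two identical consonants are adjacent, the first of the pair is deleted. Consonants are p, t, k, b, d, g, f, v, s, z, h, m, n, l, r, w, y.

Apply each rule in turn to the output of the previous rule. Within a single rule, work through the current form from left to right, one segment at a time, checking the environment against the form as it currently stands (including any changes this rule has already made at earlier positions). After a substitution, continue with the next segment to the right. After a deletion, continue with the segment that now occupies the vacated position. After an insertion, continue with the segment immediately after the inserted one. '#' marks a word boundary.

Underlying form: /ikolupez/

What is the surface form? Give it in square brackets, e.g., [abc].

[tigolubez]

Rule 1 Initial Consonant Epenthesis: [ikolupez] → [tikolupez]
Rule 2 Intervocalic Voicing: [tikolupez] → [tigolubez]
Rule 3 Geminate Reduction: no change — [tigolubez]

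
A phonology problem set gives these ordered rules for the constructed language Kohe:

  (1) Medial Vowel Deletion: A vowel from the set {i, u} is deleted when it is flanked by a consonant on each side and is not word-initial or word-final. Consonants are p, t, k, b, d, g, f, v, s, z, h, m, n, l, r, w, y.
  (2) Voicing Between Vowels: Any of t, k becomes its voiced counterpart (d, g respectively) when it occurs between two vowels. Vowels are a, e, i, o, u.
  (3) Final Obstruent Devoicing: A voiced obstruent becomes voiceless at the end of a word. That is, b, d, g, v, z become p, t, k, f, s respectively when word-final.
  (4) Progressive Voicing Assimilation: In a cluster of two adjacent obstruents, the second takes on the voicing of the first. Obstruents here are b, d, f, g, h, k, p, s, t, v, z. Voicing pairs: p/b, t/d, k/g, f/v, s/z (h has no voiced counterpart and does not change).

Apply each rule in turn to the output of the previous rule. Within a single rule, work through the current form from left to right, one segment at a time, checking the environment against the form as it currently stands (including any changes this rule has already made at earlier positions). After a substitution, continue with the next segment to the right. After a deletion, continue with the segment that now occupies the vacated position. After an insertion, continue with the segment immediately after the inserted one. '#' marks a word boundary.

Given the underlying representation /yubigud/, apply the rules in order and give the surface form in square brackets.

[ybgd]

(1) Medial Vowel Deletion: [yubigud] → [ybgd]
(2) Voicing Between Vowels: no change — [ybgd]
(3) Final Obstruent Devoicing: [ybgd] → [ybgt]
(4) Progressive Voicing Assimilation: [ybgt] → [ybgd]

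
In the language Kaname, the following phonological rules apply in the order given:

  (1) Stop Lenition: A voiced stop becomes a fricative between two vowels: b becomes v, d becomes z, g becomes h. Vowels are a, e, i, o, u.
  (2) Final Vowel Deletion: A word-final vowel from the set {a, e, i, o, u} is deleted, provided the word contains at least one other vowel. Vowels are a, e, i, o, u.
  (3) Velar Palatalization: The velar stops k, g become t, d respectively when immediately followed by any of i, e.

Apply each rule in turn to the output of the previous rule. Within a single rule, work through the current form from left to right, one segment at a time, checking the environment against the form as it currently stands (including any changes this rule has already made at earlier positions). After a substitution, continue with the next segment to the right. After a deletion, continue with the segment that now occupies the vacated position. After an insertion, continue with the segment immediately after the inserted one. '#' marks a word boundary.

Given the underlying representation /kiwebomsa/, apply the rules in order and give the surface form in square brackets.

[tiwevoms]

(1) Stop Lenition: [kiwebomsa] → [kiwevomsa]
(2) Final Vowel Deletion: [kiwevomsa] → [kiwevoms]
(3) Velar Palatalization: [kiwevoms] → [tiwevoms]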